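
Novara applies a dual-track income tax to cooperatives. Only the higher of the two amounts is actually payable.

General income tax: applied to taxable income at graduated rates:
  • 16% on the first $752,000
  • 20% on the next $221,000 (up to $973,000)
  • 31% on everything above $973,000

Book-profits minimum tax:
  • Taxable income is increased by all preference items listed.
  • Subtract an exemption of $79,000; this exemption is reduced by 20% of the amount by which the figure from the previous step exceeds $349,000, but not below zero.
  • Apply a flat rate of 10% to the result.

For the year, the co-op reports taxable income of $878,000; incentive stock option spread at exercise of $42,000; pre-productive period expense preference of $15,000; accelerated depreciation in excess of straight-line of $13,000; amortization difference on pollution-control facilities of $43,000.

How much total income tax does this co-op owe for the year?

$145,520

Book-profits minimum tax:
  Adjusted income: $878,000 + $42,000 + $15,000 + $13,000 + $43,000 = $991,000
  Exemption: 20% × ($991,000 − $349,000) = $128,400 ≥ $79,000, so the exemption is fully phased out
  Base: $991,000 − $0 = $991,000
  $991,000 × 10% = $99,100

General income tax:
  $752,000 × 16% = $120,320
  $126,000 × 20% = $25,200
  → $145,520

$145,520 > $99,100, so the general income tax governs.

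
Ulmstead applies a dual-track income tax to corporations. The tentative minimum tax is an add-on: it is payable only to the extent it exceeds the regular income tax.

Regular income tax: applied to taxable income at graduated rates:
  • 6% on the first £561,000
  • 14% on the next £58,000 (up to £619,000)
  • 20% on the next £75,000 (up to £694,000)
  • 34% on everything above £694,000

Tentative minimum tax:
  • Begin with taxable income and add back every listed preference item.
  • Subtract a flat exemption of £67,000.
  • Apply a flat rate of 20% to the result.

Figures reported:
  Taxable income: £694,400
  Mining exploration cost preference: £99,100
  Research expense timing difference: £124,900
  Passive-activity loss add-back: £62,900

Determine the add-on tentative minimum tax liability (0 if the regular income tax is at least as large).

£125,944

Regular income tax:
  £561,000 × 6% = £33,660
  £58,000 × 14% = £8,120
  £75,000 × 20% = £15,000
  £400 × 34% = £136
  → £56,916

Tentative minimum tax:
  Adjusted income: £694,400 + £99,100 + £124,900 + £62,900 = £981,300
  Less exemption £67,000 → base £914,300
  £914,300 × 20% = £182,860

Excess of tentative minimum tax over regular income tax: £182,860 − £56,916 = £125,944.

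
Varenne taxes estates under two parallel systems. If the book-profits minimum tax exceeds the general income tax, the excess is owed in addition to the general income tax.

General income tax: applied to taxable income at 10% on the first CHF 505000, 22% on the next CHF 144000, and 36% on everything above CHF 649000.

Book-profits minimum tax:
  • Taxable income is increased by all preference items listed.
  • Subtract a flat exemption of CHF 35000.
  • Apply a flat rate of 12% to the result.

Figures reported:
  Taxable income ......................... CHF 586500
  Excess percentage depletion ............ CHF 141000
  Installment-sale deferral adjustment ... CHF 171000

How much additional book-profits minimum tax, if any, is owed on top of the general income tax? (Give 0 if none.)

CHF 35190

General income tax:
  CHF 505000 × 10% = CHF 50500
  CHF 81500 × 22% = CHF 17930
  → CHF 68430

Book-profits minimum tax:
  Adjusted income: CHF 586500 + CHF 141000 + CHF 171000 = CHF 898500
  Less exemption CHF 35000 → base CHF 863500
  CHF 863500 × 12% = CHF 103620

Excess of book-profits minimum tax over general income tax: CHF 103620 − CHF 68430 = CHF 35190.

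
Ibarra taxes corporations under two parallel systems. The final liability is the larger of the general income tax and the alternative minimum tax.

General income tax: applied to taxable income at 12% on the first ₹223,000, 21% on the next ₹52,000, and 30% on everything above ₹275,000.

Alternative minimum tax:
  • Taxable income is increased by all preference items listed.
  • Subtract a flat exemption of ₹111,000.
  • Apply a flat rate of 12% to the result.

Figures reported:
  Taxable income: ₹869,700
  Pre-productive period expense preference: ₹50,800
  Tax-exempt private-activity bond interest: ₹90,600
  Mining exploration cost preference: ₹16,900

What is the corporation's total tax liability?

₹216,090

Alternative minimum tax:
  Adjusted income: ₹869,700 + ₹50,800 + ₹90,600 + ₹16,900 = ₹1,028,000
  Less exemption ₹111,000 → base ₹917,000
  ₹917,000 × 12% = ₹110,040

General income tax:
  ₹223,000 × 12% = ₹26,760
  ₹52,000 × 21% = ₹10,920
  ₹594,700 × 30% = ₹178,410
  → ₹216,090

₹216,090 > ₹110,040, so the general income tax governs.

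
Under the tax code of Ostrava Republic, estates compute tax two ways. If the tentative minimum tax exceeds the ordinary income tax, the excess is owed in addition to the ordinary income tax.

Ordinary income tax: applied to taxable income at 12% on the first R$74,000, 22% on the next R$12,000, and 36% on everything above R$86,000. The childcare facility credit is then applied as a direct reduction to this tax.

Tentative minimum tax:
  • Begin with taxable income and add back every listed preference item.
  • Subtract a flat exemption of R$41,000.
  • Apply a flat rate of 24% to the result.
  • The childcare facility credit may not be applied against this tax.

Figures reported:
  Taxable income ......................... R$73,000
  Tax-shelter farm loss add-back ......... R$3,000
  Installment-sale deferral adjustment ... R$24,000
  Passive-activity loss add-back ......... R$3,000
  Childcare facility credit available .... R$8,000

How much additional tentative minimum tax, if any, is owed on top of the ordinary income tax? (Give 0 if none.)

Ordinary income tax:
  R$73,000 × 12% = R$8,760
  Less childcare facility credit R$8,000 → R$760

Tentative minimum tax:
  Adjusted income: R$73,000 + R$3,000 + R$24,000 + R$3,000 = R$103,000
  Less exemption R$41,000 → base R$62,000
  R$62,000 × 24% = R$14,880

Excess of tentative minimum tax over ordinary income tax: R$14,880 − R$760 = R$14,120.

R$14,120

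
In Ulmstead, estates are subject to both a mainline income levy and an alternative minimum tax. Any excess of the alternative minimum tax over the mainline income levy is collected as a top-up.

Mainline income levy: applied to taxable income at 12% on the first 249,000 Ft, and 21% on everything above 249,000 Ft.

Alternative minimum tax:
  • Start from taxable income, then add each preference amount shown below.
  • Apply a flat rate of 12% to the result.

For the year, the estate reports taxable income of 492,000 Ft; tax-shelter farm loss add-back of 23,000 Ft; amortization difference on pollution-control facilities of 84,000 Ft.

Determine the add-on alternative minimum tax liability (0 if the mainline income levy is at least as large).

Mainline income levy:
  249,000 Ft × 12% = 29,880 Ft
  243,000 Ft × 21% = 51,030 Ft
  → 80,910 Ft

Alternative minimum tax:
  Adjusted income: 492,000 Ft + 23,000 Ft + 84,000 Ft = 599,000 Ft
  599,000 Ft × 12% = 71,880 Ft

71,880 Ft ≤ 80,910 Ft, so no add-on is due.

0 Ft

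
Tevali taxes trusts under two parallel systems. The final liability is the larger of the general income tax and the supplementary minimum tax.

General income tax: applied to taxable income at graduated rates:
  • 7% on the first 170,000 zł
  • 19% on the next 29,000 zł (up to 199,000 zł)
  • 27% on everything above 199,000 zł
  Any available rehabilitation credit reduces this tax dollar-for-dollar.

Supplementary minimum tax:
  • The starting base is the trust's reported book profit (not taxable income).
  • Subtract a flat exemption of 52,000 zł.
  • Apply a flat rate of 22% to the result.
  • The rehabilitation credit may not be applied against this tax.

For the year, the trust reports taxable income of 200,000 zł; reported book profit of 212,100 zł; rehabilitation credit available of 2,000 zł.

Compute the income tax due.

Supplementary minimum tax:
  Base (reported book profit): 212,100 zł
  Less exemption 52,000 zł → base 160,100 zł
  160,100 zł × 22% = 35,222 zł

General income tax:
  170,000 zł × 7% = 11,900 zł
  29,000 zł × 19% = 5,510 zł
  1,000 zł × 27% = 270 zł
  → 17,680 zł
  Less rehabilitation credit 2,000 zł → 15,680 zł

35,222 zł > 15,680 zł, so the supplementary minimum tax is the binding amount.

35,222 zł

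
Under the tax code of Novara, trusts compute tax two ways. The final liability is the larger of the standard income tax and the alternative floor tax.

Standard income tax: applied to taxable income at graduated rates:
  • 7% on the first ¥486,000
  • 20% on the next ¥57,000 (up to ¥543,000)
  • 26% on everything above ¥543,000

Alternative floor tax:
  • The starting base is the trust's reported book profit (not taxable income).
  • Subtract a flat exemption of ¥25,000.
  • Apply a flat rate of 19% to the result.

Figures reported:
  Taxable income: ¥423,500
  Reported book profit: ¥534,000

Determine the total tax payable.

¥96,710

Standard income tax:
  ¥423,500 × 7% = ¥29,645

Alternative floor tax:
  Base (reported book profit): ¥534,000
  Less exemption ¥25,000 → base ¥509,000
  ¥509,000 × 19% = ¥96,710

¥96,710 > ¥29,645, so the alternative floor tax is the binding amount.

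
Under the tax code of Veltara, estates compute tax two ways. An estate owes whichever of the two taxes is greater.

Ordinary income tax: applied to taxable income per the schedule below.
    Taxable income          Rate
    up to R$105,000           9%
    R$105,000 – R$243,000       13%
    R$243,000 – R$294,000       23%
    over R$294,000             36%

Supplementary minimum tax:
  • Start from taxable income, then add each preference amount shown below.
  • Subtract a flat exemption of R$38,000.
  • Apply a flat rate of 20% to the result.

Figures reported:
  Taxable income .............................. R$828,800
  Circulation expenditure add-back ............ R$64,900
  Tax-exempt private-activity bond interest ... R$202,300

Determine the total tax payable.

R$231,648

Supplementary minimum tax:
  Adjusted income: R$828,800 + R$64,900 + R$202,300 = R$1,096,000
  Less exemption R$38,000 → base R$1,058,000
  R$1,058,000 × 20% = R$211,600

Ordinary income tax:
  R$105,000 × 9% = R$9,450
  R$138,000 × 13% = R$17,940
  R$51,000 × 23% = R$11,730
  R$534,800 × 36% = R$192,528
  → R$231,648

R$231,648 > R$211,600, so the ordinary income tax governs.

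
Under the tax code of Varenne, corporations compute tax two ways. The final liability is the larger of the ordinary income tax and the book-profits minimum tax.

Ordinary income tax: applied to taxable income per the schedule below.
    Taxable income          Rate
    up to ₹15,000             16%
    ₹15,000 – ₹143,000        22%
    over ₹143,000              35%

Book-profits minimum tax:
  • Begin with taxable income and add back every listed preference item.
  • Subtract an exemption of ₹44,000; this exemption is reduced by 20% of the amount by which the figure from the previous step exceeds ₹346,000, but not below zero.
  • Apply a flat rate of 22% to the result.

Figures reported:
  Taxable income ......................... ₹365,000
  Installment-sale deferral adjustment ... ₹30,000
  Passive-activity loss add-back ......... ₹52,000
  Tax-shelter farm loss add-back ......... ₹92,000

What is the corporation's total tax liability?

Book-profits minimum tax:
  Adjusted income: ₹365,000 + ₹30,000 + ₹52,000 + ₹92,000 = ₹539,000
  Exemption: ₹44,000 − 20% × (₹539,000 − ₹346,000) = ₹44,000 − ₹38,600 = ₹5,400
  Base: ₹539,000 − ₹5,400 = ₹533,600
  ₹533,600 × 22% = ₹117,392

Ordinary income tax:
  ₹15,000 × 16% = ₹2,400
  ₹128,000 × 22% = ₹28,160
  ₹222,000 × 35% = ₹77,700
  → ₹108,260

₹117,392 > ₹108,260, so the book-profits minimum tax is the binding amount.

₹117,392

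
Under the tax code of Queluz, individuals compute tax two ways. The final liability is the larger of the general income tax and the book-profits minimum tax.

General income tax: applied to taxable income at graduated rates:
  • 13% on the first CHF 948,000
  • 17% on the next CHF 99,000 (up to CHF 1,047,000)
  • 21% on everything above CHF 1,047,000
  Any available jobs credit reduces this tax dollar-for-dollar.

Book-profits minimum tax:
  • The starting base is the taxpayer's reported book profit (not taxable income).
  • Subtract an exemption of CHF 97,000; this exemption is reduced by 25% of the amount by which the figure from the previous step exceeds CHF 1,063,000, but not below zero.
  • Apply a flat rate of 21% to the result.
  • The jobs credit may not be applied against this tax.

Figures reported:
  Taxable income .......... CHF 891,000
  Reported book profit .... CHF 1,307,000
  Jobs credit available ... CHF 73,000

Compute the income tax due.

Book-profits minimum tax:
  Base (reported book profit): CHF 1,307,000
  Exemption: CHF 97,000 − 25% × (CHF 1,307,000 − CHF 1,063,000) = CHF 97,000 − CHF 61,000 = CHF 36,000
  Base: CHF 1,307,000 − CHF 36,000 = CHF 1,271,000
  CHF 1,271,000 × 21% = CHF 266,910

General income tax:
  CHF 891,000 × 13% = CHF 115,830
  Less jobs credit CHF 73,000 → CHF 42,830

CHF 266,910 > CHF 42,830, so the book-profits minimum tax is the binding amount.

CHF 266,910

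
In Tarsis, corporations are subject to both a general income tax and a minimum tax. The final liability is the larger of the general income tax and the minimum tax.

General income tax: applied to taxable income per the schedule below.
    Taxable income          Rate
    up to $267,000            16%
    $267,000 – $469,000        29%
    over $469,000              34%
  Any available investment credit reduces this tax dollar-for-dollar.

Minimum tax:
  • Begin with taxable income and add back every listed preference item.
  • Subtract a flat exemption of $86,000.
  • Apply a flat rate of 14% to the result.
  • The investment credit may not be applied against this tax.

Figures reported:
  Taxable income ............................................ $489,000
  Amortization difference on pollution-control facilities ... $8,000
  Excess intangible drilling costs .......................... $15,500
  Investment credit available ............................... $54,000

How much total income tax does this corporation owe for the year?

$59,710

Minimum tax:
  Adjusted income: $489,000 + $8,000 + $15,500 = $512,500
  Less exemption $86,000 → base $426,500
  $426,500 × 14% = $59,710

General income tax:
  $267,000 × 16% = $42,720
  $202,000 × 29% = $58,580
  $20,000 × 34% = $6,800
  → $108,100
  Less investment credit $54,000 → $54,100

$59,710 > $54,100, so the minimum tax is the binding amount.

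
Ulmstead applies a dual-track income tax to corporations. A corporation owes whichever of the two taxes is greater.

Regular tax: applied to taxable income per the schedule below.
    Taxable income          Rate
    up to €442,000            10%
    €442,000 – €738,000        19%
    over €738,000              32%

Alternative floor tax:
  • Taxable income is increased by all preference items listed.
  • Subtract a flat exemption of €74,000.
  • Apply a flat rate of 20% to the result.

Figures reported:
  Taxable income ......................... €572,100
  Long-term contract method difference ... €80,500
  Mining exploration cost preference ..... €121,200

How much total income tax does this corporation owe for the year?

Alternative floor tax:
  Adjusted income: €572,100 + €80,500 + €121,200 = €773,800
  Less exemption €74,000 → base €699,800
  €699,800 × 20% = €139,960

Regular tax:
  €442,000 × 10% = €44,200
  €130,100 × 19% = €24,719
  → €68,919

€139,960 > €68,919, so the alternative floor tax is the binding amount.

€139,960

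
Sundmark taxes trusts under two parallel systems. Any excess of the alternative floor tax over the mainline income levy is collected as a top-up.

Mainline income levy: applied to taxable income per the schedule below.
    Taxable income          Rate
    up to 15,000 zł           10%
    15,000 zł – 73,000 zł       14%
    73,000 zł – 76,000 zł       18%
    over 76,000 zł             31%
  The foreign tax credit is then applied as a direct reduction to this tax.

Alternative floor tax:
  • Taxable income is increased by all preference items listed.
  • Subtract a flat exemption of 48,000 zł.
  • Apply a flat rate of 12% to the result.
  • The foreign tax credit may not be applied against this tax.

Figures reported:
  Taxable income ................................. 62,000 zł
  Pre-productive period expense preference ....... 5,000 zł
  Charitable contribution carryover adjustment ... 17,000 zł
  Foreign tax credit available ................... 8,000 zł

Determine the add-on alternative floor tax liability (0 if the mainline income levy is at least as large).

Alternative floor tax:
  Adjusted income: 62,000 zł + 5,000 zł + 17,000 zł = 84,000 zł
  Less exemption 48,000 zł → base 36,000 zł
  36,000 zł × 12% = 4,320 zł

Mainline income levy:
  15,000 zł × 10% = 1,500 zł
  47,000 zł × 14% = 6,580 zł
  → 8,080 zł
  Less foreign tax credit 8,000 zł → 80 zł

Excess of alternative floor tax over mainline income levy: 4,320 zł − 80 zł = 4,240 zł.

4,240 zł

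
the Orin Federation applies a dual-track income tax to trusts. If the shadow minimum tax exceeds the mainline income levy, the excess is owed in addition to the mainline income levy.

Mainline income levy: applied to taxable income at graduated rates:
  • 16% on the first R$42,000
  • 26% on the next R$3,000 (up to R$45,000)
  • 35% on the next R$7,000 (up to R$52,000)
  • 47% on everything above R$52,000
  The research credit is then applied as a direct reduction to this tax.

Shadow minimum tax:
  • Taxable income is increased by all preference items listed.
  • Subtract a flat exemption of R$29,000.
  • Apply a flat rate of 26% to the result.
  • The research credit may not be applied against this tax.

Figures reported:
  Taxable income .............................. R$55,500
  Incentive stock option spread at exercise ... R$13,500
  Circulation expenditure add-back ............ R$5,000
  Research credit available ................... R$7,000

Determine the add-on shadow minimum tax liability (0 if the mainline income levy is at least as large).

R$7,105

Shadow minimum tax:
  Adjusted income: R$55,500 + R$13,500 + R$5,000 = R$74,000
  Less exemption R$29,000 → base R$45,000
  R$45,000 × 26% = R$11,700

Mainline income levy:
  R$42,000 × 16% = R$6,720
  R$3,000 × 26% = R$780
  R$7,000 × 35% = R$2,450
  R$3,500 × 47% = R$1,645
  → R$11,595
  Less research credit R$7,000 → R$4,595

Excess of shadow minimum tax over mainline income levy: R$11,700 − R$4,595 = R$7,105.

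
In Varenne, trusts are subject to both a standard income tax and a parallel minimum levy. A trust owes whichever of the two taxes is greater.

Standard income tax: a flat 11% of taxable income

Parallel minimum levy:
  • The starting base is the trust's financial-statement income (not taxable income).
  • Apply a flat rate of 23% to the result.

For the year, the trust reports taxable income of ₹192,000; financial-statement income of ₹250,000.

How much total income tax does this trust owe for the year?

₹57,500

Parallel minimum levy:
  Base (financial-statement income): ₹250,000
  ₹250,000 × 23% = ₹57,500

Standard income tax:
  ₹192,000 × 11% = ₹21,120

₹57,500 > ₹21,120, so the parallel minimum levy is the binding amount.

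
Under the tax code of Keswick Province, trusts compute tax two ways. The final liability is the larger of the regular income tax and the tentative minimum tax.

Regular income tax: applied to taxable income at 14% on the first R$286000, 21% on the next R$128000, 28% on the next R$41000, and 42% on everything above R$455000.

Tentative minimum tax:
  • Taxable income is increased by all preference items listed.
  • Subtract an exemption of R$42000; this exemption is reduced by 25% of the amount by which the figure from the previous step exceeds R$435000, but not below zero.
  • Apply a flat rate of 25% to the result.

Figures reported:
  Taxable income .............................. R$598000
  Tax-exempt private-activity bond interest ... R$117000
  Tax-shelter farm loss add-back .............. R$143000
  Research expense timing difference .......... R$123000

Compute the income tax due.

Regular income tax:
  R$286000 × 14% = R$40040
  R$128000 × 21% = R$26880
  R$41000 × 28% = R$11480
  R$143000 × 42% = R$60060
  → R$138460

Tentative minimum tax:
  Adjusted income: R$598000 + R$117000 + R$143000 + R$123000 = R$981000
  Exemption: 25% × (R$981000 − R$435000) = R$136500 ≥ R$42000, so the exemption is fully phased out
  Base: R$981000 − R$0 = R$981000
  R$981000 × 25% = R$245250

R$245250 > R$138460, so the tentative minimum tax is the binding amount.

R$245250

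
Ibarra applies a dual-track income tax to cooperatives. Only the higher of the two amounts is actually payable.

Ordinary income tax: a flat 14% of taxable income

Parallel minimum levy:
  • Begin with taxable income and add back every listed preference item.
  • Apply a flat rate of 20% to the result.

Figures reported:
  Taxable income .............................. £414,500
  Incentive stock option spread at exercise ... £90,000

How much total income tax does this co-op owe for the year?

£100,900

Ordinary income tax:
  £414,500 × 14% = £58,030

Parallel minimum levy:
  Adjusted income: £414,500 + £90,000 = £504,500
  £504,500 × 20% = £100,900

£100,900 > £58,030, so the parallel minimum levy is the binding amount.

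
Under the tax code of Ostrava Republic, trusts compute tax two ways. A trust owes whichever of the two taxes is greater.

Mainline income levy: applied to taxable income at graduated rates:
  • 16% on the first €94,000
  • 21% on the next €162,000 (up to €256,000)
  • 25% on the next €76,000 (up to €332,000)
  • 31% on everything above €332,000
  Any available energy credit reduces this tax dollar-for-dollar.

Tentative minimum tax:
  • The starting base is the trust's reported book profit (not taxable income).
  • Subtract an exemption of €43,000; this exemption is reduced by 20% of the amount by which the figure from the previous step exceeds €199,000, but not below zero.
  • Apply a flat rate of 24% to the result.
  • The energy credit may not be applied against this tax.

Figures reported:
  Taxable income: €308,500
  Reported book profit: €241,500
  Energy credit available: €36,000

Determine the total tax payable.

€49,680

Mainline income levy:
  €94,000 × 16% = €15,040
  €162,000 × 21% = €34,020
  €52,500 × 25% = €13,125
  → €62,185
  Less energy credit €36,000 → €26,185

Tentative minimum tax:
  Base (reported book profit): €241,500
  Exemption: €43,000 − 20% × (€241,500 − €199,000) = €43,000 − €8,500 = €34,500
  Base: €241,500 − €34,500 = €207,000
  €207,000 × 24% = €49,680

€49,680 > €26,185, so the tentative minimum tax is the binding amount.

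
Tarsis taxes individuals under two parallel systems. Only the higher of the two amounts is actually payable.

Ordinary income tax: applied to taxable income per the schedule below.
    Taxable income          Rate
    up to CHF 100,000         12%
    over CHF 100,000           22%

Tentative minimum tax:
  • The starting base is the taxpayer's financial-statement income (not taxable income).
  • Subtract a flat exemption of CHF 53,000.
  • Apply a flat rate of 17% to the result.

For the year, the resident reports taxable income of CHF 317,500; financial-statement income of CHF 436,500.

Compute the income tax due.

Ordinary income tax:
  CHF 100,000 × 12% = CHF 12,000
  CHF 217,500 × 22% = CHF 47,850
  → CHF 59,850

Tentative minimum tax:
  Base (financial-statement income): CHF 436,500
  Less exemption CHF 53,000 → base CHF 383,500
  CHF 383,500 × 17% = CHF 65,195

CHF 65,195 > CHF 59,850, so the tentative minimum tax is the binding amount.

CHF 65,195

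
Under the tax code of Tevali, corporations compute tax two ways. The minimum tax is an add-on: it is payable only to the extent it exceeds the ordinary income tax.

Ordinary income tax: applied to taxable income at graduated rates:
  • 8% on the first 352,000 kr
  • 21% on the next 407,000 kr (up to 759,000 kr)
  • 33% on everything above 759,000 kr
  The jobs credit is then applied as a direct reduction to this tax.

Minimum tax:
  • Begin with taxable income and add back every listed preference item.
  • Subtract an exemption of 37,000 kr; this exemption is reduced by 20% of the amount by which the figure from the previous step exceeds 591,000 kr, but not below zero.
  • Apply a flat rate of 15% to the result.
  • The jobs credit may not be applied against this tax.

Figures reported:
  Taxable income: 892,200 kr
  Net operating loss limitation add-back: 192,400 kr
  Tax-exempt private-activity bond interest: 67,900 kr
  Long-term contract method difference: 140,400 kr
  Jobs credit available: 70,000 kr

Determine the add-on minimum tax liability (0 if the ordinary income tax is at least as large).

106,349 kr

Ordinary income tax:
  352,000 kr × 8% = 28,160 kr
  407,000 kr × 21% = 85,470 kr
  133,200 kr × 33% = 43,956 kr
  → 157,586 kr
  Less jobs credit 70,000 kr → 87,586 kr

Minimum tax:
  Adjusted income: 892,200 kr + 192,400 kr + 67,900 kr + 140,400 kr = 1,292,900 kr
  Exemption: 20% × (1,292,900 kr − 591,000 kr) = 140,380 kr ≥ 37,000 kr, so the exemption is fully phased out
  Base: 1,292,900 kr − 0 kr = 1,292,900 kr
  1,292,900 kr × 15% = 193,935 kr

Excess of minimum tax over ordinary income tax: 193,935 kr − 87,586 kr = 106,349 kr.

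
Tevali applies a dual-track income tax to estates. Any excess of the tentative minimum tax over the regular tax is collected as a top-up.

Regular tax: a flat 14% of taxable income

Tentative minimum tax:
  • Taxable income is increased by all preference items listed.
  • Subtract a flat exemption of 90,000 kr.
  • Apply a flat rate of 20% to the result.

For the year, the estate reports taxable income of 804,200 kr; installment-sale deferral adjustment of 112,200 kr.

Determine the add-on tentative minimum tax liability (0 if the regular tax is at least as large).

52,692 kr

Regular tax:
  804,200 kr × 14% = 112,588 kr

Tentative minimum tax:
  Adjusted income: 804,200 kr + 112,200 kr = 916,400 kr
  Less exemption 90,000 kr → base 826,400 kr
  826,400 kr × 20% = 165,280 kr

Excess of tentative minimum tax over regular tax: 165,280 kr − 112,588 kr = 52,692 kr.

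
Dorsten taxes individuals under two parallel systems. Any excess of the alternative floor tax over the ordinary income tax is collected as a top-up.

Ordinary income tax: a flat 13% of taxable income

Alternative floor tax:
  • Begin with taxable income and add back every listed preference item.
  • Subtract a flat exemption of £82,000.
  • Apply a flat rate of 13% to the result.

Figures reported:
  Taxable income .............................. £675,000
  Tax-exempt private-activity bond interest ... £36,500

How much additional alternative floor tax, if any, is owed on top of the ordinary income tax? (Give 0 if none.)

Ordinary income tax:
  £675,000 × 13% = £87,750

Alternative floor tax:
  Adjusted income: £675,000 + £36,500 = £711,500
  Less exemption £82,000 → base £629,500
  £629,500 × 13% = £81,835

£81,835 ≤ £87,750, so no add-on is due.

£0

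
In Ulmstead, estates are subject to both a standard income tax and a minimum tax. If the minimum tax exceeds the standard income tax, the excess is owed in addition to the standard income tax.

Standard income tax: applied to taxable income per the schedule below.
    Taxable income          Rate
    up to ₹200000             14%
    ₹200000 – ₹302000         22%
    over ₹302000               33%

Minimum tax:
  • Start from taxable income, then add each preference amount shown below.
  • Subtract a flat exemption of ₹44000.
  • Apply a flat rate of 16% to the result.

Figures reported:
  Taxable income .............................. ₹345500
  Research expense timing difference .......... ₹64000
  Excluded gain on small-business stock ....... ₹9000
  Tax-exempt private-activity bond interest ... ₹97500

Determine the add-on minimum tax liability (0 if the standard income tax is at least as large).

Standard income tax:
  ₹200000 × 14% = ₹28000
  ₹102000 × 22% = ₹22440
  ₹43500 × 33% = ₹14355
  → ₹64795

Minimum tax:
  Adjusted income: ₹345500 + ₹64000 + ₹9000 + ₹97500 = ₹516000
  Less exemption ₹44000 → base ₹472000
  ₹472000 × 16% = ₹75520

Excess of minimum tax over standard income tax: ₹75520 − ₹64795 = ₹10725.

₹10725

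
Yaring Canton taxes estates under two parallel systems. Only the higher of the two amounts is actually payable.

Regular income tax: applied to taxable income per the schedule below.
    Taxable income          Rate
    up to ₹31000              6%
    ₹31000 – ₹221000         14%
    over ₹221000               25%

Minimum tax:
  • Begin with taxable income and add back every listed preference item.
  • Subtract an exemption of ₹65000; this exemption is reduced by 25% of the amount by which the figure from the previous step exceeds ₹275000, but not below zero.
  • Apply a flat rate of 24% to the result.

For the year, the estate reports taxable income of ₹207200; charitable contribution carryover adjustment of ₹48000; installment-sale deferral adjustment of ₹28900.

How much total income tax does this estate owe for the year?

Minimum tax:
  Adjusted income: ₹207200 + ₹48000 + ₹28900 = ₹284100
  Exemption: ₹65000 − 25% × (₹284100 − ₹275000) = ₹65000 − ₹2275 = ₹62725
  Base: ₹284100 − ₹62725 = ₹221375
  ₹221375 × 24% = ₹53130

Regular income tax:
  ₹31000 × 6% = ₹1860
  ₹176200 × 14% = ₹24668
  → ₹26528

₹53130 > ₹26528, so the minimum tax is the binding amount.

₹53130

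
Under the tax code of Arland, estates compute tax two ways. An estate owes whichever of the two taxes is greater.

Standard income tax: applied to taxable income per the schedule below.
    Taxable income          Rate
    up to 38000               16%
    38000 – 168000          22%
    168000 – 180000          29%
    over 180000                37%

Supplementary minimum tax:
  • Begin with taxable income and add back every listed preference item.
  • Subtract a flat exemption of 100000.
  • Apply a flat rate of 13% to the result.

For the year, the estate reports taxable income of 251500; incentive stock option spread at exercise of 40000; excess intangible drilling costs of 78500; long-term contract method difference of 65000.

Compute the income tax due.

Standard income tax:
  38000 × 16% = 6080
  130000 × 22% = 28600
  12000 × 29% = 3480
  71500 × 37% = 26455
  → 64615

Supplementary minimum tax:
  Adjusted income: 251500 + 40000 + 78500 + 65000 = 435000
  Less exemption 100000 → base 335000
  335000 × 13% = 43550

64615 > 43550, so the standard income tax governs.

64615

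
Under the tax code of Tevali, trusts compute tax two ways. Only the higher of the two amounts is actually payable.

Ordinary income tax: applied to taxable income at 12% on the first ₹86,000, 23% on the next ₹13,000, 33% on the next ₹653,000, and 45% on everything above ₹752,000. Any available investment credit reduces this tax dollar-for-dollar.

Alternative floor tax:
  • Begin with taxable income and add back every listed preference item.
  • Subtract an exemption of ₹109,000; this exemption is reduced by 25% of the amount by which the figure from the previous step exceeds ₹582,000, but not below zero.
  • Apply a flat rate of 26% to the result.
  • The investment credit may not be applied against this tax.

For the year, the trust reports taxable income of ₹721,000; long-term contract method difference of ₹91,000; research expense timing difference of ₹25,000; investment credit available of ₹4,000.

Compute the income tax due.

₹214,570

Ordinary income tax:
  ₹86,000 × 12% = ₹10,320
  ₹13,000 × 23% = ₹2,990
  ₹622,000 × 33% = ₹205,260
  → ₹218,570
  Less investment credit ₹4,000 → ₹214,570

Alternative floor tax:
  Adjusted income: ₹721,000 + ₹91,000 + ₹25,000 = ₹837,000
  Exemption: ₹109,000 − 25% × (₹837,000 − ₹582,000) = ₹109,000 − ₹63,750 = ₹45,250
  Base: ₹837,000 − ₹45,250 = ₹791,750
  ₹791,750 × 26% = ₹205,855

₹214,570 > ₹205,855, so the ordinary income tax governs.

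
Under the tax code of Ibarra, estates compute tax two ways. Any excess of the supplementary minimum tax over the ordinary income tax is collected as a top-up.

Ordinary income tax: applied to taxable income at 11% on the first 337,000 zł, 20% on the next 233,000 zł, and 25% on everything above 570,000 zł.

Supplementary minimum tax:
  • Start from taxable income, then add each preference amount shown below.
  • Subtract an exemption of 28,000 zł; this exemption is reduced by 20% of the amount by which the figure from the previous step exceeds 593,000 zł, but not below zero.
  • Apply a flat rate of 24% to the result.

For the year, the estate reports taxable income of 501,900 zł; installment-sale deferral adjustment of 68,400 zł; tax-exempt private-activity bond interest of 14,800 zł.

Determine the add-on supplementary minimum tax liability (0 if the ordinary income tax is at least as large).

Ordinary income tax:
  337,000 zł × 11% = 37,070 zł
  164,900 zł × 20% = 32,980 zł
  → 70,050 zł

Supplementary minimum tax:
  Adjusted income: 501,900 zł + 68,400 zł + 14,800 zł = 585,100 zł
  Exemption: 585,100 zł ≤ 593,000 zł, so full 28,000 zł applies
  Base: 585,100 zł − 28,000 zł = 557,100 zł
  557,100 zł × 24% = 133,704 zł

Excess of supplementary minimum tax over ordinary income tax: 133,704 zł − 70,050 zł = 63,654 zł.

63,654 zł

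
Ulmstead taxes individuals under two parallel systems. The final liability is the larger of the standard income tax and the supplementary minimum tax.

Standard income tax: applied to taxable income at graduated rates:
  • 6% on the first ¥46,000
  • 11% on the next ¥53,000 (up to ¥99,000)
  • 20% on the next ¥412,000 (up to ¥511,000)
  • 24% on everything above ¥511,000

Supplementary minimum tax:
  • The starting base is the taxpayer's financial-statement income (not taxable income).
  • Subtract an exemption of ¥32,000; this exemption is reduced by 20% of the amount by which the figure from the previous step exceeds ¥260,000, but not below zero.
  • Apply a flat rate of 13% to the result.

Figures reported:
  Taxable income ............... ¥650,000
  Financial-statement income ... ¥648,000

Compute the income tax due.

¥124,350

Standard income tax:
  ¥46,000 × 6% = ¥2,760
  ¥53,000 × 11% = ¥5,830
  ¥412,000 × 20% = ¥82,400
  ¥139,000 × 24% = ¥33,360
  → ¥124,350

Supplementary minimum tax:
  Base (financial-statement income): ¥648,000
  Exemption: 20% × (¥648,000 − ¥260,000) = ¥77,600 ≥ ¥32,000, so the exemption is fully phased out
  Base: ¥648,000 − ¥0 = ¥648,000
  ¥648,000 × 13% = ¥84,240

¥124,350 > ¥84,240, so the standard income tax governs.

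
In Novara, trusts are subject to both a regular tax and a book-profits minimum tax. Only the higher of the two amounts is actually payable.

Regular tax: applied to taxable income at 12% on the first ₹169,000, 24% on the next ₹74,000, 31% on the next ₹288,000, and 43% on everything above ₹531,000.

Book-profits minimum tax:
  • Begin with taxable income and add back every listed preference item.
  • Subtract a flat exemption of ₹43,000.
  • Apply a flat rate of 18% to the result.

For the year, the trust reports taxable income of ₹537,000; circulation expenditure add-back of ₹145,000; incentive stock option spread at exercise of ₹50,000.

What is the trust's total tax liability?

Book-profits minimum tax:
  Adjusted income: ₹537,000 + ₹145,000 + ₹50,000 = ₹732,000
  Less exemption ₹43,000 → base ₹689,000
  ₹689,000 × 18% = ₹124,020

Regular tax:
  ₹169,000 × 12% = ₹20,280
  ₹74,000 × 24% = ₹17,760
  ₹288,000 × 31% = ₹89,280
  ₹6,000 × 43% = ₹2,580
  → ₹129,900

₹129,900 > ₹124,020, so the regular tax governs.

₹129,900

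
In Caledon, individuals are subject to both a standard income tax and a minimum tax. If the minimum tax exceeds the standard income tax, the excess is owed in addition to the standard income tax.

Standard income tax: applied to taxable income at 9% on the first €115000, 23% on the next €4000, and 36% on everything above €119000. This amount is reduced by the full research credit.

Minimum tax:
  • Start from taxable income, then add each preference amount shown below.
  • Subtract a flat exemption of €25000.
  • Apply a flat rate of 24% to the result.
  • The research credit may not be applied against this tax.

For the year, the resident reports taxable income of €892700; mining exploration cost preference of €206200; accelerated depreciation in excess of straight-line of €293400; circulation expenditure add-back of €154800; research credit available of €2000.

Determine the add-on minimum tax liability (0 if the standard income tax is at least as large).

€77502

Minimum tax:
  Adjusted income: €892700 + €206200 + €293400 + €154800 = €1547100
  Less exemption €25000 → base €1522100
  €1522100 × 24% = €365304

Standard income tax:
  €115000 × 9% = €10350
  €4000 × 23% = €920
  €773700 × 36% = €278532
  → €289802
  Less research credit €2000 → €287802

Excess of minimum tax over standard income tax: €365304 − €287802 = €77502.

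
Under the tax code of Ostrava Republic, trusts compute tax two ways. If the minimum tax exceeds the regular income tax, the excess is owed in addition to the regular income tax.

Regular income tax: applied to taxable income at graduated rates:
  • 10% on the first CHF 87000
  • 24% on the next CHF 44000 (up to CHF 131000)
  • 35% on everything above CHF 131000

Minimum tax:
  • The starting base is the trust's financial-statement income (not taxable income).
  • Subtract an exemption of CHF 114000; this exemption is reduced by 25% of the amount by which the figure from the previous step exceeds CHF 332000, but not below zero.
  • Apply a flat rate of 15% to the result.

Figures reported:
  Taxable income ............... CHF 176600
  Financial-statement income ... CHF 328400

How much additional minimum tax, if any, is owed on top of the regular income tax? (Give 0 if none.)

Minimum tax:
  Base (financial-statement income): CHF 328400
  Exemption: CHF 328400 ≤ CHF 332000, so full CHF 114000 applies
  Base: CHF 328400 − CHF 114000 = CHF 214400
  CHF 214400 × 15% = CHF 32160

Regular income tax:
  CHF 87000 × 10% = CHF 8700
  CHF 44000 × 24% = CHF 10560
  CHF 45600 × 35% = CHF 15960
  → CHF 35220

CHF 32160 ≤ CHF 35220, so no add-on is due.

CHF 0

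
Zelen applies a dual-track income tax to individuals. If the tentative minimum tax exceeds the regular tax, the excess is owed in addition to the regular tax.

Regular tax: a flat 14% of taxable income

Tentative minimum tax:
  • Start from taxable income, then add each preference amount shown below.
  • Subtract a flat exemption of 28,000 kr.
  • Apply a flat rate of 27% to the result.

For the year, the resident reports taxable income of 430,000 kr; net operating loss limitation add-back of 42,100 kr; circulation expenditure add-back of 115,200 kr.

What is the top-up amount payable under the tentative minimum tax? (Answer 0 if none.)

90,811 kr

Tentative minimum tax:
  Adjusted income: 430,000 kr + 42,100 kr + 115,200 kr = 587,300 kr
  Less exemption 28,000 kr → base 559,300 kr
  559,300 kr × 27% = 151,011 kr

Regular tax:
  430,000 kr × 14% = 60,200 kr

Excess of tentative minimum tax over regular tax: 151,011 kr − 60,200 kr = 90,811 kr.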